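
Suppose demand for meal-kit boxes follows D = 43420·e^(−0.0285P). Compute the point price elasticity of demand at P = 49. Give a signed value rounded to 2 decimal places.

dD/dP = −0.0285·D = -306.226. At P = 49, D = 10744.8.
Ed = (dD/dP)·(P/D) = (-306.226) × (49/10744.8) = -1.3965

-1.40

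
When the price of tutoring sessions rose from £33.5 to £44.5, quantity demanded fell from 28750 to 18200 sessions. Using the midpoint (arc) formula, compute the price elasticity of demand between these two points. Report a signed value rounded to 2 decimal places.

-1.59

%ΔQ = (18200 − 28750) / [(28750 + 18200)/2] = -10550/23475 = -0.449414…
%ΔP = (44.5 − 33.5) / [(33.5 + 44.5)/2] = 11/39 = 0.282051…
Arc Ed = %ΔQ / %ΔP = (-10550/23475) / (11/39) = -1.5933…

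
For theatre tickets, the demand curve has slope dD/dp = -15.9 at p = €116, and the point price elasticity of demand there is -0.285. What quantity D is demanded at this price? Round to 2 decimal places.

Ed = (dD/dp)·(p/D) ⇒ D = (dD/dp)·p/Ed = (-15.9)·116/(-0.285) = 6471.5789…

6471.58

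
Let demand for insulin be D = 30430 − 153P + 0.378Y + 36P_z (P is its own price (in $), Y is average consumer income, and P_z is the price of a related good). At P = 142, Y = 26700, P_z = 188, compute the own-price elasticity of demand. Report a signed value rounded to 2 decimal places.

-0.85

At the given values, D = 30430 − 153(142) + 0.378(26700) + 36(188) = 25564.6.
∂D/∂P = −153.
E = (-153) × (142/25564.6) = -0.8498…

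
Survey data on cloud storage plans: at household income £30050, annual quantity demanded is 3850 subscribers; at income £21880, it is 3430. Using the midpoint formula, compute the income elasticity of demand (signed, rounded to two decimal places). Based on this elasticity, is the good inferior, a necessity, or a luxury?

0.37; necessity

%ΔQ = (3430 − 3850)/[( 3850 + 3430)/2] = -420/3640 = -0.115384…
%ΔIncome = (21880 − 30050)/[( 30050 + 21880)/2] = -8170/25965 = -0.314654…
E_income = (-420/3640) / (-8170/25965) = 0.3667…
0 < E_income < 1 ⇒ normal good, necessity.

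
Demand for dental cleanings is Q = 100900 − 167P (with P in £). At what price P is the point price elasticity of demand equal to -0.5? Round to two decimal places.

Ed = −167P/(100900 − 167P). Set this equal to -0.5:
167P = 0.5·(100900 − 167P) ⇒ 167P(1 + 0.5) = 0.5·100900
P = 0.5·100900 / (167·1.5) = 201.3972…

201.40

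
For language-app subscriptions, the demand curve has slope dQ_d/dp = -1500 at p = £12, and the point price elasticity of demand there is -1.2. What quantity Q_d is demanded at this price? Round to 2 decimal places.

Ed = (dQ_d/dp)·(p/Q_d) ⇒ Q_d = (dQ_d/dp)·p/Ed = (-1500)·12/(-1.2) = 15000

15000.00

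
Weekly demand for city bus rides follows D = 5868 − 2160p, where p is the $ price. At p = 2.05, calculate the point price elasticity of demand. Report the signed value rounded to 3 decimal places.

dD/dp = −2160. At p = 2.05, D = 5868 − 2160(2.05) = 1440.
Ed = (dD/dp)·(p/D) = −2160 × (2.05/1440) = -3.075

-3.075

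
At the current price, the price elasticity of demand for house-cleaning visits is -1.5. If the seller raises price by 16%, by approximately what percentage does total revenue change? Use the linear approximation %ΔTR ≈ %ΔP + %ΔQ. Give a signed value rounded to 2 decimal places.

%ΔQ ≈ Ed × %ΔP = (-1.5) × (+16%) = -24.0000%
%ΔTR ≈ %ΔP + %ΔQ = (+16%) + (-24.0000%) = -8.0000%

-8.00%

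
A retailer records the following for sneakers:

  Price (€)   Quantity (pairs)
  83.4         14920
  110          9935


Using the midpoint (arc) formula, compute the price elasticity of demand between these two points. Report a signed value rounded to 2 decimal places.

-1.46

%ΔQ = (9935 − 14920) / [(14920 + 9935)/2] = -4985/12427.5 = -0.401126…
%ΔP = (110 − 83.4) / [(83.4 + 110)/2] = 26.6/96.7 = 0.275077…
Arc Ed = %ΔQ / %ΔP = (-4985/12427.5) / (26.6/96.7) = -1.4582…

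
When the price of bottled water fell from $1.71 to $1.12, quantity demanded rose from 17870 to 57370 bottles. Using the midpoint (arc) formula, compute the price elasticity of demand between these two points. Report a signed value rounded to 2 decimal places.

%ΔQ = (57370 − 17870) / [(17870 + 57370)/2] = 39500/37620 = 1.049973…
%ΔP = (1.12 − 1.71) / [(1.71 + 1.12)/2] = -0.59/1.415 = -0.416961…
Arc Ed = %ΔQ / %ΔP = (39500/37620) / (-0.59/1.415) = -2.5181…

-2.52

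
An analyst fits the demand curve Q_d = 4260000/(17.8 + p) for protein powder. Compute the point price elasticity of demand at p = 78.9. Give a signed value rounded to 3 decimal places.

-0.816

dQ_d/dp = −4260000/(17.8 + p)² = -455.572. At p = 78.9, Q_d = 44053.8.
Ed = (dQ_d/dp)·(p/Q_d) = (-455.572) × (78.9/44053.8) = -0.81592…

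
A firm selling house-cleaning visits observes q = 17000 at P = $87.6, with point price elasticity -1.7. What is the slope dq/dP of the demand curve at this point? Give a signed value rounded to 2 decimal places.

Ed = (dq/dP)·(P/q) ⇒ dq/dP = Ed·q/P = (-1.7)·17000/87.6 = -329.9086…

-329.91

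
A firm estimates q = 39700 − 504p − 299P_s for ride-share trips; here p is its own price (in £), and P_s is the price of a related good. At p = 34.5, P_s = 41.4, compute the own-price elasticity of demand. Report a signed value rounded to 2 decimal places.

-1.75

At the given values, q = 39700 − 504(34.5) − 299(41.4) = 9933.4.
∂q/∂p = −504.
E = (-504) × (34.5/9933.4) = -1.7504…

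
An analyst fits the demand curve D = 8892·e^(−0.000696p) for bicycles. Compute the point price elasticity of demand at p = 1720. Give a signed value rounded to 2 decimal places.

-1.20

dD/dp = −0.000696·D = -1.86942. At p = 1720, D = 2685.94.
Ed = (dD/dp)·(p/D) = (-1.86942) × (1720/2685.94) = -1.1971…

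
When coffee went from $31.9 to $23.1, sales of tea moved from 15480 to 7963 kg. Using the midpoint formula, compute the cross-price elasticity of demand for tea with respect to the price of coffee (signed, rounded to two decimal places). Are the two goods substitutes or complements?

%ΔQ_{tea} = (7963 − 15480)/avg = -7517/11721.5 = -0.641300…
%ΔP_{coffee} = (23.1 − 31.9)/avg = -8.8/27.5 = -0.32
E_cross = (-7517/11721.5) / (-8.8/27.5) = 2.0040…
E_cross > 0 ⇒ the goods are substitutes.

2.00; substitutes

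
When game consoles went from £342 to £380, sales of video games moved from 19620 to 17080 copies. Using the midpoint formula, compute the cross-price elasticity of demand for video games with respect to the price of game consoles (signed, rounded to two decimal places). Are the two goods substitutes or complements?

%ΔQ_{video games} = (17080 − 19620)/avg = -2540/18350 = -0.138419…
%ΔP_{game consoles} = (380 − 342)/avg = 38/361 = 0.105263…
E_cross = (-2540/18350) / (38/361) = -1.3149…
E_cross < 0 ⇒ the goods are complements.

-1.31; complements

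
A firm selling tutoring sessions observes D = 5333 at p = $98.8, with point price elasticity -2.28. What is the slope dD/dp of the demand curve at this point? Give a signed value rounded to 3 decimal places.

Ed = (dD/dp)·(p/D) ⇒ dD/dp = Ed·D/p = (-2.28)·5333/98.8 = -123.06923…

-123.069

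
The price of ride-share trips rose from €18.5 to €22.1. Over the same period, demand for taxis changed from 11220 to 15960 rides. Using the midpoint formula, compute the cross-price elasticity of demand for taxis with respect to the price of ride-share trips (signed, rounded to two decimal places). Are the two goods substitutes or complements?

%ΔQ_{taxis} = (15960 − 11220)/avg = 4740/13590 = 0.348785…
%ΔP_{ride-share trips} = (22.1 − 18.5)/avg = 3.6/20.3 = 0.177339…
E_cross = (4740/13590) / (3.6/20.3) = 1.9667…
E_cross > 0 ⇒ the goods are substitutes.

1.97; substitutes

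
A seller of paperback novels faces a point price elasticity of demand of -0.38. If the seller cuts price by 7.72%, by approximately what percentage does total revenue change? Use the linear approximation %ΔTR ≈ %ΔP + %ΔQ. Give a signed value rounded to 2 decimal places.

-4.79%

%ΔQ ≈ Ed × %ΔP = (-0.38) × (-7.72%) = +2.9336%
%ΔTR ≈ %ΔP + %ΔQ = (-7.72%) + (+2.9336%) = -4.7864%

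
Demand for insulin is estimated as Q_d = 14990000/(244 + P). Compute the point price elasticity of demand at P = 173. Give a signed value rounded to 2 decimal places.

dQ_d/dP = −14990000/(244 + P)² = -86.2044. At P = 173, Q_d = 35947.2.
Ed = (dQ_d/dP)·(P/Q_d) = (-86.2044) × (173/35947.2) = -0.4148…

-0.41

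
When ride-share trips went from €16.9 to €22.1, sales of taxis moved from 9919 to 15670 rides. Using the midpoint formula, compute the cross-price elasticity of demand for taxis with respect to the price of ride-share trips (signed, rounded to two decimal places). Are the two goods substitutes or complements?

%ΔQ_{taxis} = (15670 − 9919)/avg = 5751/12794.5 = 0.449490…
%ΔP_{ride-share trips} = (22.1 − 16.9)/avg = 5.2/19.5 = 0.266666…
E_cross = (5751/12794.5) / (5.2/19.5) = 1.6855…
E_cross > 0 ⇒ the goods are substitutes.

1.69; substitutes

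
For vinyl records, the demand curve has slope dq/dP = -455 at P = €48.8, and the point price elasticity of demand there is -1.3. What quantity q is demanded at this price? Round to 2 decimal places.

Ed = (dq/dP)·(P/q) ⇒ q = (dq/dP)·P/Ed = (-455)·48.8/(-1.3) = 17080

17080.00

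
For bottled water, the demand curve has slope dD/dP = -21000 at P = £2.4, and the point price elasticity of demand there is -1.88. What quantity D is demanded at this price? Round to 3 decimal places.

26808.511

Ed = (dD/dP)·(P/D) ⇒ D = (dD/dP)·P/Ed = (-21000)·2.4/(-1.88) = 26808.51063…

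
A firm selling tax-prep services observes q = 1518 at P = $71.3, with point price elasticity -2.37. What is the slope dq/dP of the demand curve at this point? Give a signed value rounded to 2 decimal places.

-50.46

Ed = (dq/dP)·(P/q) ⇒ dq/dP = Ed·q/P = (-2.37)·1518/71.3 = -50.4580…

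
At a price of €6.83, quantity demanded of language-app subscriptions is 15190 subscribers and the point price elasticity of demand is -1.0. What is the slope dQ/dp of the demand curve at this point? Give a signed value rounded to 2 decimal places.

-2224.01

Ed = (dQ/dp)·(p/Q) ⇒ dQ/dp = Ed·Q/p = (-1.0)·15190/6.83 = -2224.0117…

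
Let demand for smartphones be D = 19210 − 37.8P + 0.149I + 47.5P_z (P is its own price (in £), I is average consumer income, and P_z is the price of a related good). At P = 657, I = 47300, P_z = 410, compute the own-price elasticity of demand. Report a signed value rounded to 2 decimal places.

At the given values, D = 19210 − 37.8(657) + 0.149(47300) + 47.5(410) = 20898.1.
∂D/∂P = −37.8.
E = (-37.8) × (657/20898.1) = -1.1883…

-1.19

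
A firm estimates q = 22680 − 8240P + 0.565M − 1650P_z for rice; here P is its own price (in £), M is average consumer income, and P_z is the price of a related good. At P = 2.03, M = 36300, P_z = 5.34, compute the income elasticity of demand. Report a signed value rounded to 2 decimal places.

At the given values, q = 22680 − 8240(2.03) + 0.565(36300) − 1650(5.34) = 17651.3.
∂q/∂M = 0.565.
E = (0.565) × (36300/17651.3) = 1.1619…

1.16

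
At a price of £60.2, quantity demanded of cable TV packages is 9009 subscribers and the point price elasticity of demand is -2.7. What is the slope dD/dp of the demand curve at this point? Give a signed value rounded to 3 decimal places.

Ed = (dD/dp)·(p/D) ⇒ dD/dp = Ed·D/p = (-2.7)·9009/60.2 = -404.05813…

-404.058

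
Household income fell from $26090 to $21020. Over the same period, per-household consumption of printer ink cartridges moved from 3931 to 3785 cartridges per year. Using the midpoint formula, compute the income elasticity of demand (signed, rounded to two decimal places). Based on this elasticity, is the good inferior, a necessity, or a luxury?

0.18; necessity

%ΔQ = (3785 − 3931)/[( 3931 + 3785)/2] = -146/3858 = -0.037843…
%ΔIncome = (21020 − 26090)/[( 26090 + 21020)/2] = -5070/23555 = -0.215240…
E_income = (-146/3858) / (-5070/23555) = 0.1758…
0 < E_income < 1 ⇒ normal good, necessity.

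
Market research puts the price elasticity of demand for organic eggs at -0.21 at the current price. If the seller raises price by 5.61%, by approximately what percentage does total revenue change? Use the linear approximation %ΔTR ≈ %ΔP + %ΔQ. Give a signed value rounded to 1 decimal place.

+4.4%

%ΔQ ≈ Ed × %ΔP = (-0.21) × (+5.61%) = -1.1781%
%ΔTR ≈ %ΔP + %ΔQ = (+5.61%) + (-1.1781%) = +4.4319%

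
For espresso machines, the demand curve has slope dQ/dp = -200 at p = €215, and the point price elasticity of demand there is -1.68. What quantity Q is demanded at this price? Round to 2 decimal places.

Ed = (dQ/dp)·(p/Q) ⇒ Q = (dQ/dp)·p/Ed = (-200)·215/(-1.68) = 25595.2380…

25595.24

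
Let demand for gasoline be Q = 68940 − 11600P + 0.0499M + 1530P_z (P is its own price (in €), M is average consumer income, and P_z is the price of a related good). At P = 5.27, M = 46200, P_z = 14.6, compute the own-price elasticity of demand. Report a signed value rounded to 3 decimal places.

-1.884

At the given values, Q = 68940 − 11600(5.27) + 0.0499(46200) + 1530(14.6) = 32451.38.
∂Q/∂P = −11600.
E = (-11600) × (5.27/32451.38) = -1.88380…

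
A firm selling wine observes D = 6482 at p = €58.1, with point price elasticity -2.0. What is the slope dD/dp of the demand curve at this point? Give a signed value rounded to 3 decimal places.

-223.133

Ed = (dD/dp)·(p/D) ⇒ dD/dp = Ed·D/p = (-2.0)·6482/58.1 = -223.13253…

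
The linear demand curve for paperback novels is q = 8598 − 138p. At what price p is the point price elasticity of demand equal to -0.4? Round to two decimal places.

17.80

Ed = −138p/(8598 − 138p). Set this equal to -0.4:
138p = 0.4·(8598 − 138p) ⇒ 138p(1 + 0.4) = 0.4·8598
p = 0.4·8598 / (138·1.4) = 17.8012…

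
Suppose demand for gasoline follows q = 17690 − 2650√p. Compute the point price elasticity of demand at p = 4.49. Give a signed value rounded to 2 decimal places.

dq/dp = −2650/(2√p) = -625.306. At p = 4.49, q = 12074.8.
Ed = (dq/dp)·(p/q) = (-625.306) × (4.49/12074.8) = -0.2325…

-0.23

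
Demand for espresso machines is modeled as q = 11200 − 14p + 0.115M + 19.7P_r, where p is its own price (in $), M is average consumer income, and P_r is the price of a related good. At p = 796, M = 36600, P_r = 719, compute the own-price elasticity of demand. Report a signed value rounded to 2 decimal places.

At the given values, q = 11200 − 14(796) + 0.115(36600) + 19.7(719) = 18429.3.
∂q/∂p = −14.
E = (-14) × (796/18429.3) = -0.6046…

-0.60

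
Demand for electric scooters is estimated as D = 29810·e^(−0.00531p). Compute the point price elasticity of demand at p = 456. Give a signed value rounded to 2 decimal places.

dD/dp = −0.00531·D = -14.0564. At p = 456, D = 2647.15.
Ed = (dD/dp)·(p/D) = (-14.0564) × (456/2647.15) = -2.4213…

-2.42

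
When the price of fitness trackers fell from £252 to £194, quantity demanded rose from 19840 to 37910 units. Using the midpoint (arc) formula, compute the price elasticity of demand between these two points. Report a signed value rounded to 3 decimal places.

%ΔQ = (37910 − 19840) / [(19840 + 37910)/2] = 18070/28875 = 0.625800…
%ΔP = (194 − 252) / [(252 + 194)/2] = -58/223 = -0.260089…
Arc Ed = %ΔQ / %ΔP = (18070/28875) / (-58/223) = -2.40609…

-2.406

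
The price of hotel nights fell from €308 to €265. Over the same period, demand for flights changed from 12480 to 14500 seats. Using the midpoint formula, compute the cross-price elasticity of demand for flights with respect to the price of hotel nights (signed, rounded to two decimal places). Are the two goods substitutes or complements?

%ΔQ_{flights} = (14500 − 12480)/avg = 2020/13490 = 0.149740…
%ΔP_{hotel nights} = (265 − 308)/avg = -43/286.5 = -0.150087…
E_cross = (2020/13490) / (-43/286.5) = -0.9976…
E_cross < 0 ⇒ the goods are complements.

-1.00; complements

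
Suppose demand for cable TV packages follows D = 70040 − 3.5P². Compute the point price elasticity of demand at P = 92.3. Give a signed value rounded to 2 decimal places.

-1.48

dD/dP = −2·3.5·P = -646.1. At P = 92.3, D = 40222.485.
Ed = (dD/dP)·(P/D) = (-646.1) × (92.3/40222.485) = -1.4826…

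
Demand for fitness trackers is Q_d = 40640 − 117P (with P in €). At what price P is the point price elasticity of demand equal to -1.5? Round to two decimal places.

Ed = −117P/(40640 − 117P). Set this equal to -1.5:
117P = 1.5·(40640 − 117P) ⇒ 117P(1 + 1.5) = 1.5·40640
P = 1.5·40640 / (117·2.5) = 208.4102…

208.41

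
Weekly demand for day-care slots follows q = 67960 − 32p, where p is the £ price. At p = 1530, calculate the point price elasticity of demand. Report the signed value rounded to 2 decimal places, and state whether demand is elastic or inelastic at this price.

-2.58; elastic

dq/dp = −32. At p = 1530, q = 67960 − 32(1530) = 19000.
Ed = (dq/dp)·(p/q) = −32 × (1530/19000) = -2.5768…
|Ed| = 2.58 > 1, so demand is elastic.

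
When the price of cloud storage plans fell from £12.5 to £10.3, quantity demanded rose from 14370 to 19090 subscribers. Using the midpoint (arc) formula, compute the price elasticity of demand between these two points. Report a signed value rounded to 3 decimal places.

-1.462

%ΔQ = (19090 − 14370) / [(14370 + 19090)/2] = 4720/16730 = 0.282127…
%ΔP = (10.3 − 12.5) / [(12.5 + 10.3)/2] = -2.2/11.4 = -0.192982…
Arc Ed = %ΔQ / %ΔP = (4720/16730) / (-2.2/11.4) = -1.46193…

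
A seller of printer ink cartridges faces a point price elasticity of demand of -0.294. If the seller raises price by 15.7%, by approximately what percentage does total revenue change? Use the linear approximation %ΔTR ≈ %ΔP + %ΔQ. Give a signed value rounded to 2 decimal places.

%ΔQ ≈ Ed × %ΔP = (-0.294) × (+15.7%) = -4.6158%
%ΔTR ≈ %ΔP + %ΔQ = (+15.7%) + (-4.6158%) = +11.0842%

+11.08%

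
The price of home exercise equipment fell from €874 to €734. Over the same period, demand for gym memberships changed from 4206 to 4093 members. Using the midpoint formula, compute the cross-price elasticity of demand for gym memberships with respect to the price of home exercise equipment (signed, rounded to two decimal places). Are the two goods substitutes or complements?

%ΔQ_{gym memberships} = (4093 − 4206)/avg = -113/4149.5 = -0.027232…
%ΔP_{home exercise equipment} = (734 − 874)/avg = -140/804 = -0.174129…
E_cross = (-113/4149.5) / (-140/804) = 0.1563…
E_cross > 0 ⇒ the goods are substitutes.

0.16; substitutes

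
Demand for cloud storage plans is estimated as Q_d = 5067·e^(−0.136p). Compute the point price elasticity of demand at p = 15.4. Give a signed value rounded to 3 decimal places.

-2.094

dQ_d/dp = −0.136·Q_d = -84.8601. At p = 15.4, Q_d = 623.971.
Ed = (dQ_d/dp)·(p/Q_d) = (-84.8601) × (15.4/623.971) = -2.0944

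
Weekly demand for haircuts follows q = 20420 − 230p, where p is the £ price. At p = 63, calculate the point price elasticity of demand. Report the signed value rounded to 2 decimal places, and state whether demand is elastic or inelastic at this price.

-2.44; elastic

dq/dp = −230. At p = 63, q = 20420 − 230(63) = 5930.
Ed = (dq/dp)·(p/q) = −230 × (63/5930) = -2.4435…
|Ed| = 2.44 > 1, so demand is elastic.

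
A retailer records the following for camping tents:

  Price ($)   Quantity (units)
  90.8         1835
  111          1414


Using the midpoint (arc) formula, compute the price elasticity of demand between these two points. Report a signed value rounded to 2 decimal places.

%ΔQ = (1414 − 1835) / [(1835 + 1414)/2] = -421/1624.5 = -0.259156…
%ΔP = (111 − 90.8) / [(90.8 + 111)/2] = 20.2/100.9 = 0.200198…
Arc Ed = %ΔQ / %ΔP = (-421/1624.5) / (20.2/100.9) = -1.2945…

-1.29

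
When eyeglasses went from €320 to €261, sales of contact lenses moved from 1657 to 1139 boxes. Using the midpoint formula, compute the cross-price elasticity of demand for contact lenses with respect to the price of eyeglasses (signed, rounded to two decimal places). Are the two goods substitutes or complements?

1.82; substitutes

%ΔQ_{contact lenses} = (1139 − 1657)/avg = -518/1398 = -0.370529…
%ΔP_{eyeglasses} = (261 − 320)/avg = -59/290.5 = -0.203098…
E_cross = (-518/1398) / (-59/290.5) = 1.8243…
E_cross > 0 ⇒ the goods are substitutes.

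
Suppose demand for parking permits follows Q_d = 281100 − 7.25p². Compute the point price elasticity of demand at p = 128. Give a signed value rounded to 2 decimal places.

-1.46

dQ_d/dp = −2·7.25·p = -1856. At p = 128, Q_d = 162316.
Ed = (dQ_d/dp)·(p/Q_d) = (-1856) × (128/162316) = -1.4636…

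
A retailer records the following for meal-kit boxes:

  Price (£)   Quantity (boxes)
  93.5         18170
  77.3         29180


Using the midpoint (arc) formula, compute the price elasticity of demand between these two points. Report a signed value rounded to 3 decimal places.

-2.452

%ΔQ = (29180 − 18170) / [(18170 + 29180)/2] = 11010/23675 = 0.465047…
%ΔP = (77.3 − 93.5) / [(93.5 + 77.3)/2] = -16.2/85.4 = -0.189695…
Arc Ed = %ΔQ / %ΔP = (11010/23675) / (-16.2/85.4) = -2.45154…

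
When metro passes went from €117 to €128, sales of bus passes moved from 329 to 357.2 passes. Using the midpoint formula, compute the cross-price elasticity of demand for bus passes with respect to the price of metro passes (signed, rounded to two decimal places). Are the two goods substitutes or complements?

%ΔQ_{bus passes} = (357.2 − 329)/avg = 28.2/343.1 = 0.082191…
%ΔP_{metro passes} = (128 − 117)/avg = 11/122.5 = 0.089795…
E_cross = (28.2/343.1) / (11/122.5) = 0.9153…
E_cross > 0 ⇒ the goods are substitutes.

0.92; substitutes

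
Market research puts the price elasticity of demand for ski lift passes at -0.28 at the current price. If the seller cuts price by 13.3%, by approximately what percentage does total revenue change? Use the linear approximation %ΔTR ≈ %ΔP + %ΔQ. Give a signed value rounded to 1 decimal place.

-9.6%

%ΔQ ≈ Ed × %ΔP = (-0.28) × (-13.3%) = +3.7240%
%ΔTR ≈ %ΔP + %ΔQ = (-13.3%) + (+3.7240%) = -9.5760%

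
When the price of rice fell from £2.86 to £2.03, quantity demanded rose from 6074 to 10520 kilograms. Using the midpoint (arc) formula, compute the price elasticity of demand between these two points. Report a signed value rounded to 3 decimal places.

%ΔQ = (10520 − 6074) / [(6074 + 10520)/2] = 4446/8297 = 0.535856…
%ΔP = (2.03 − 2.86) / [(2.86 + 2.03)/2] = -0.83/2.445 = -0.339468…
Arc Ed = %ΔQ / %ΔP = (4446/8297) / (-0.83/2.445) = -1.57851…

-1.579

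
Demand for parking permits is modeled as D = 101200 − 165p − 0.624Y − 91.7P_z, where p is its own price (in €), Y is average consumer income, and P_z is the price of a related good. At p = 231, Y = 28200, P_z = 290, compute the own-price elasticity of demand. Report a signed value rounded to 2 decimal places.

At the given values, D = 101200 − 165(231) − 0.624(28200) − 91.7(290) = 18895.2.
∂D/∂p = −165.
E = (-165) × (231/18895.2) = -2.0171…

-2.02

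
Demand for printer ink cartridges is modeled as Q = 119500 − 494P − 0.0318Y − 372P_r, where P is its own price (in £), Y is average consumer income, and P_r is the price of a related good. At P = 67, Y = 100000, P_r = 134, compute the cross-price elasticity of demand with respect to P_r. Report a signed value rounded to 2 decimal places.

-1.49

At the given values, Q = 119500 − 494(67) − 0.0318(100000) − 372(134) = 33374.
∂Q/∂P_r = -372.
E = (-372) × (134/33374) = -1.4936…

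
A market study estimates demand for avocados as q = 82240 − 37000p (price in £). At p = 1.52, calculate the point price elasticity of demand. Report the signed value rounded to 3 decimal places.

-2.163

dq/dp = −37000. At p = 1.52, q = 82240 − 37000(1.52) = 26000.
Ed = (dq/dp)·(p/q) = −37000 × (1.52/26000) = -2.16307…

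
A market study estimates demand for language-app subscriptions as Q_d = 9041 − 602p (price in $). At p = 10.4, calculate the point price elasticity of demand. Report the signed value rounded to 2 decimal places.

-2.25

dQ_d/dp = −602. At p = 10.4, Q_d = 9041 − 602(10.4) = 2780.2.
Ed = (dQ_d/dp)·(p/Q_d) = −602 × (10.4/2780.2) = -2.2519…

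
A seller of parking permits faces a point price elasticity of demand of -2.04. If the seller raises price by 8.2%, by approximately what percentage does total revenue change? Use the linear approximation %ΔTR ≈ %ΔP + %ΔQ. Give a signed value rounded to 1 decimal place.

%ΔQ ≈ Ed × %ΔP = (-2.04) × (+8.2%) = -16.7280%
%ΔTR ≈ %ΔP + %ΔQ = (+8.2%) + (-16.7280%) = -8.5280%

-8.5%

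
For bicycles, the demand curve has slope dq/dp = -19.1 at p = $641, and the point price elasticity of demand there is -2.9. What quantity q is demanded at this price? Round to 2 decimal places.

Ed = (dq/dp)·(p/q) ⇒ q = (dq/dp)·p/Ed = (-19.1)·641/(-2.9) = 4221.7586…

4221.76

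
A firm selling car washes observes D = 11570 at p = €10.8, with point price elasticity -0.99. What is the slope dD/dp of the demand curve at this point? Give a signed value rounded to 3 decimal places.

-1060.583

Ed = (dD/dp)·(p/D) ⇒ dD/dp = Ed·D/p = (-0.99)·11570/10.8 = -1060.58333…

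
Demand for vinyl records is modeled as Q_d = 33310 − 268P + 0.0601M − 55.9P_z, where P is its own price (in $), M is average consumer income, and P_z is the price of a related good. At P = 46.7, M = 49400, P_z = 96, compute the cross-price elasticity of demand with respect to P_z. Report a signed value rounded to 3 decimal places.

At the given values, Q_d = 33310 − 268(46.7) + 0.0601(49400) − 55.9(96) = 18396.94.
∂Q_d/∂P_z = -55.9.
E = (-55.9) × (96/18396.94) = -0.29170…

-0.292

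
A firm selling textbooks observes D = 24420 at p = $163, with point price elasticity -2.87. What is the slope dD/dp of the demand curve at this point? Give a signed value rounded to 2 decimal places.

Ed = (dD/dp)·(p/D) ⇒ dD/dp = Ed·D/p = (-2.87)·24420/163 = -429.9717…

-429.97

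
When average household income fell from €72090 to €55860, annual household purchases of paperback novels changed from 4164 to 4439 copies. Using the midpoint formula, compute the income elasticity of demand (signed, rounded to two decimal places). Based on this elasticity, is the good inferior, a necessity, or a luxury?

-0.25; inferior

%ΔQ = (4439 − 4164)/[( 4164 + 4439)/2] = 275/4301.5 = 0.063931…
%ΔIncome = (55860 − 72090)/[( 72090 + 55860)/2] = -16230/63975 = -0.253692…
E_income = (275/4301.5) / (-16230/63975) = -0.2520…
E_income < 0 ⇒ inferior good.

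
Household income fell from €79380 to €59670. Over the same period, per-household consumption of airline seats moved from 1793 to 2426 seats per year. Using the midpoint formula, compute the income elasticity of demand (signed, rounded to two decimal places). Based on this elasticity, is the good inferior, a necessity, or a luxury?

%ΔQ = (2426 − 1793)/[( 1793 + 2426)/2] = 633/2109.5 = 0.300071…
%ΔIncome = (59670 − 79380)/[( 79380 + 59670)/2] = -19710/69525 = -0.283495…
E_income = (633/2109.5) / (-19710/69525) = -1.0584…
E_income < 0 ⇒ inferior good.

-1.06; inferior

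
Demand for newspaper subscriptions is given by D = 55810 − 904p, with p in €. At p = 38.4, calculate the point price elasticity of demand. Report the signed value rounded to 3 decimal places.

-1.645

dD/dp = −904. At p = 38.4, D = 55810 − 904(38.4) = 21096.4.
Ed = (dD/dp)·(p/D) = −904 × (38.4/21096.4) = -1.64547…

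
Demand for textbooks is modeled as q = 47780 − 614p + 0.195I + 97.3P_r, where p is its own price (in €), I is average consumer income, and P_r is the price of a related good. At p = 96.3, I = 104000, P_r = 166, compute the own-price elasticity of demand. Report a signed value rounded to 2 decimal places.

At the given values, q = 47780 − 614(96.3) + 0.195(104000) + 97.3(166) = 25083.6.
∂q/∂p = −614.
E = (-614) × (96.3/25083.6) = -2.3572…

-2.36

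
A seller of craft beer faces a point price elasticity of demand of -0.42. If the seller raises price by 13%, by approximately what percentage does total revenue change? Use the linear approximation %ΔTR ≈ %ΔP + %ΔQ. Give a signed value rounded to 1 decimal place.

%ΔQ ≈ Ed × %ΔP = (-0.42) × (+13%) = -5.4600%
%ΔTR ≈ %ΔP + %ΔQ = (+13%) + (-5.4600%) = +7.5400%

+7.5%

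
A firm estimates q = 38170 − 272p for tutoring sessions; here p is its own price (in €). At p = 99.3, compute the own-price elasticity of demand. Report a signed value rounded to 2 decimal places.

-2.42

At the given values, q = 38170 − 272(99.3) = 11160.4.
∂q/∂p = −272.
E = (-272) × (99.3/11160.4) = -2.4201…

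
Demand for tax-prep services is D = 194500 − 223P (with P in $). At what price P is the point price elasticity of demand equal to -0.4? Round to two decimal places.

249.20

Ed = −223P/(194500 − 223P). Set this equal to -0.4:
223P = 0.4·(194500 − 223P) ⇒ 223P(1 + 0.4) = 0.4·194500
P = 0.4·194500 / (223·1.4) = 249.1992…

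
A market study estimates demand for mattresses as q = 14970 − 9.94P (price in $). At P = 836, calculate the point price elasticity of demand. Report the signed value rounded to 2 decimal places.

dq/dP = −9.94. At P = 836, q = 14970 − 9.94(836) = 6660.16.
Ed = (dq/dP)·(P/q) = −9.94 × (836/6660.16) = -1.2476…

-1.25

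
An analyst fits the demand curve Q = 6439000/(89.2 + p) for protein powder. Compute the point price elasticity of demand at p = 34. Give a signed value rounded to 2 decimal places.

-0.28

dQ/dp = −6439000/(89.2 + p)² = -424.226. At p = 34, Q = 52264.6.
Ed = (dQ/dp)·(p/Q) = (-424.226) × (34/52264.6) = -0.2759…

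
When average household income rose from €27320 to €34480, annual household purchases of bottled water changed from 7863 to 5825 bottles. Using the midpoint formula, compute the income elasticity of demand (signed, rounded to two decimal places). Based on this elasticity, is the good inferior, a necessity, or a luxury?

%ΔQ = (5825 − 7863)/[( 7863 + 5825)/2] = -2038/6844 = -0.297779…
%ΔIncome = (34480 − 27320)/[( 27320 + 34480)/2] = 7160/30900 = 0.231715…
E_income = (-2038/6844) / (7160/30900) = -1.2851…
E_income < 0 ⇒ inferior good.

-1.29; inferior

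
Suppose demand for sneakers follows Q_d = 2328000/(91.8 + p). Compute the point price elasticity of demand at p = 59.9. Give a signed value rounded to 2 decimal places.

dQ_d/dp = −2328000/(91.8 + p)² = -101.161. At p = 59.9, Q_d = 15346.1.
Ed = (dQ_d/dp)·(p/Q_d) = (-101.161) × (59.9/15346.1) = -0.3948…

-0.39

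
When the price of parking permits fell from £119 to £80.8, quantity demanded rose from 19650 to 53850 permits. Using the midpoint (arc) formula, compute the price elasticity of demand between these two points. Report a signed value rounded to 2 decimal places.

%ΔQ = (53850 − 19650) / [(19650 + 53850)/2] = 34200/36750 = 0.930612…
%ΔP = (80.8 − 119) / [(119 + 80.8)/2] = -38.2/99.9 = -0.382382…
Arc Ed = %ΔQ / %ΔP = (34200/36750) / (-38.2/99.9) = -2.4337…

-2.43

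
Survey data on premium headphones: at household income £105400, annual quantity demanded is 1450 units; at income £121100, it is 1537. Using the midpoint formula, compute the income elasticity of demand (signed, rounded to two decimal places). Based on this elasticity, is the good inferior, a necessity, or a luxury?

%ΔQ = (1537 − 1450)/[( 1450 + 1537)/2] = 87/1493.5 = 0.058252…
%ΔIncome = (121100 − 105400)/[( 105400 + 121100)/2] = 15700/113250 = 0.138631…
E_income = (87/1493.5) / (15700/113250) = 0.4201…
0 < E_income < 1 ⇒ normal good, necessity.

0.42; necessity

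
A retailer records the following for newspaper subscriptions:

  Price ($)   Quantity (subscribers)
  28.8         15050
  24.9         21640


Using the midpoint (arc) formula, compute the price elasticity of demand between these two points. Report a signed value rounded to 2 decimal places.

-2.47

%ΔQ = (21640 − 15050) / [(15050 + 21640)/2] = 6590/18345 = 0.359225…
%ΔP = (24.9 − 28.8) / [(28.8 + 24.9)/2] = -3.9/26.85 = -0.145251…
Arc Ed = %ΔQ / %ΔP = (6590/18345) / (-3.9/26.85) = -2.4731…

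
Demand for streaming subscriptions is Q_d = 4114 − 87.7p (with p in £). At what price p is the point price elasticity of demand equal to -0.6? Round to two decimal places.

Ed = −87.7p/(4114 − 87.7p). Set this equal to -0.6:
87.7p = 0.6·(4114 − 87.7p) ⇒ 87.7p(1 + 0.6) = 0.6·4114
p = 0.6·4114 / (87.7·1.6) = 17.5912…

17.59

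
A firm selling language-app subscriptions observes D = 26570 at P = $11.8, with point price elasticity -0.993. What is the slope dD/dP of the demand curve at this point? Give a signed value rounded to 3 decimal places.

-2235.933

Ed = (dD/dP)·(P/D) ⇒ dD/dP = Ed·D/P = (-0.993)·26570/11.8 = -2235.93305…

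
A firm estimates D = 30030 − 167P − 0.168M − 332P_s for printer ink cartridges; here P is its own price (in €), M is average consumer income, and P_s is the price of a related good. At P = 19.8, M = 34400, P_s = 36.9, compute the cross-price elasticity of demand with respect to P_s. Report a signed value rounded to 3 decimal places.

At the given values, D = 30030 − 167(19.8) − 0.168(34400) − 332(36.9) = 8693.4.
∂D/∂P_s = -332.
E = (-332) × (36.9/8693.4) = -1.40920…

-1.409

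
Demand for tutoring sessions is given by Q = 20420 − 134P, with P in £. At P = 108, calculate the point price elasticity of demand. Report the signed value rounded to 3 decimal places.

-2.433

dQ/dP = −134. At P = 108, Q = 20420 − 134(108) = 5948.
Ed = (dQ/dP)·(P/Q) = −134 × (108/5948) = -2.43308…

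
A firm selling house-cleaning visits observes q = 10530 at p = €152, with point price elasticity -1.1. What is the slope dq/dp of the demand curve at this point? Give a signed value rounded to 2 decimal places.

-76.20

Ed = (dq/dp)·(p/q) ⇒ dq/dp = Ed·q/p = (-1.1)·10530/152 = -76.2039…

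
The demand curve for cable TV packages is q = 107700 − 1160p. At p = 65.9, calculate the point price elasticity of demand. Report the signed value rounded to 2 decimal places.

-2.45

dq/dp = −1160. At p = 65.9, q = 107700 − 1160(65.9) = 31256.
Ed = (dq/dp)·(p/q) = −1160 × (65.9/31256) = -2.4457…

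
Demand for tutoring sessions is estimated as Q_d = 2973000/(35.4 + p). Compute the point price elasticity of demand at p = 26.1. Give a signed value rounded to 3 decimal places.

dQ_d/dp = −2973000/(35.4 + p)² = -786.04. At p = 26.1, Q_d = 48341.5.
Ed = (dQ_d/dp)·(p/Q_d) = (-786.04) × (26.1/48341.5) = -0.42439…

-0.424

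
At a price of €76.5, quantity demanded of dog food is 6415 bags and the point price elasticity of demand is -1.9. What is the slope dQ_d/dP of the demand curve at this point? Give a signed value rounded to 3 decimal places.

Ed = (dQ_d/dP)·(P/Q_d) ⇒ dQ_d/dP = Ed·Q_d/P = (-1.9)·6415/76.5 = -159.32679…

-159.327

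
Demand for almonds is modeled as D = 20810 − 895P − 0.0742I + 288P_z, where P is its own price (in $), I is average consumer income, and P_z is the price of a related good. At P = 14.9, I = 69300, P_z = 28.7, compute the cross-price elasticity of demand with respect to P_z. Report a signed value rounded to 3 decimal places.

0.780

At the given values, D = 20810 − 895(14.9) − 0.0742(69300) + 288(28.7) = 10598.04.
∂D/∂P_z = 288.
E = (288) × (28.7/10598.04) = 0.77991…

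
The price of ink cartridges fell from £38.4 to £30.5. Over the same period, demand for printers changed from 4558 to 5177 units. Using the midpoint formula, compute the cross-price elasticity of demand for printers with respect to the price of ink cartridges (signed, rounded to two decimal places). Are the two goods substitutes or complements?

%ΔQ_{printers} = (5177 − 4558)/avg = 619/4867.5 = 0.127170…
%ΔP_{ink cartridges} = (30.5 − 38.4)/avg = -7.9/34.45 = -0.229317…
E_cross = (619/4867.5) / (-7.9/34.45) = -0.5545…
E_cross < 0 ⇒ the goods are complements.

-0.55; complements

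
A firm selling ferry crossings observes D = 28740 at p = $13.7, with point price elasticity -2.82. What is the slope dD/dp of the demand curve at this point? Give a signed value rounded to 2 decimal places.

-5915.82

Ed = (dD/dp)·(p/D) ⇒ dD/dp = Ed·D/p = (-2.82)·28740/13.7 = -5915.8248…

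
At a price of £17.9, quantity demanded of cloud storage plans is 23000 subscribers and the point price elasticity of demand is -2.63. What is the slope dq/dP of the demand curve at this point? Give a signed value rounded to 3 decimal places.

-3379.330

Ed = (dq/dP)·(P/q) ⇒ dq/dP = Ed·q/P = (-2.63)·23000/17.9 = -3379.32960…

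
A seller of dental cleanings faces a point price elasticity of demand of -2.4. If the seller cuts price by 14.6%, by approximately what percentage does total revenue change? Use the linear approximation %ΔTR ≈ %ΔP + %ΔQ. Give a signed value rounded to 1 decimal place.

+20.4%

%ΔQ ≈ Ed × %ΔP = (-2.4) × (-14.6%) = +35.0400%
%ΔTR ≈ %ΔP + %ΔQ = (-14.6%) + (+35.0400%) = +20.4400%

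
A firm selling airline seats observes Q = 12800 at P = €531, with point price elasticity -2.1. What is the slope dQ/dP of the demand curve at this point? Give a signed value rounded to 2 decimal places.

-50.62

Ed = (dQ/dP)·(P/Q) ⇒ dQ/dP = Ed·Q/P = (-2.1)·12800/531 = -50.6214…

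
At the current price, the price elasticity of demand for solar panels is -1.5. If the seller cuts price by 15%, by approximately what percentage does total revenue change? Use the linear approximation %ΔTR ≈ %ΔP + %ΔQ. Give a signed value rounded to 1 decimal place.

%ΔQ ≈ Ed × %ΔP = (-1.5) × (-15%) = +22.5000%
%ΔTR ≈ %ΔP + %ΔQ = (-15%) + (+22.5000%) = +7.5000%

+7.5%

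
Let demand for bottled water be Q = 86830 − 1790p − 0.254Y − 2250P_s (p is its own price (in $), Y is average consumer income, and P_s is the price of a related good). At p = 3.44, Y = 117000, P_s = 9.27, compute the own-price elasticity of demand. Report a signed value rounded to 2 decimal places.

-0.20

At the given values, Q = 86830 − 1790(3.44) − 0.254(117000) − 2250(9.27) = 30096.9.
∂Q/∂p = −1790.
E = (-1790) × (3.44/30096.9) = -0.2045…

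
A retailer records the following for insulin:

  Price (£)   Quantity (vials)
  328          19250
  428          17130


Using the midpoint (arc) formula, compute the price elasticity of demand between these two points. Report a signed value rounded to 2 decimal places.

%ΔQ = (17130 − 19250) / [(19250 + 17130)/2] = -2120/18190 = -0.116547…
%ΔP = (428 − 328) / [(328 + 428)/2] = 100/378 = 0.264550…
Arc Ed = %ΔQ / %ΔP = (-2120/18190) / (100/378) = -0.4405…

-0.44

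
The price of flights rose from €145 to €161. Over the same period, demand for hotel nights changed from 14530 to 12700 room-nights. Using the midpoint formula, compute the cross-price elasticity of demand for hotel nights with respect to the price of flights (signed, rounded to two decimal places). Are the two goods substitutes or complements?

-1.29; complements

%ΔQ_{hotel nights} = (12700 − 14530)/avg = -1830/13615 = -0.134410…
%ΔP_{flights} = (161 − 145)/avg = 16/153 = 0.104575…
E_cross = (-1830/13615) / (16/153) = -1.2853…
E_cross < 0 ⇒ the goods are complements.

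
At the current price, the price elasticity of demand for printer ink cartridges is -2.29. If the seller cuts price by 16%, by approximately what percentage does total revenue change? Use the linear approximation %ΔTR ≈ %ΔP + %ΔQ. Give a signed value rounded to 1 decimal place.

%ΔQ ≈ Ed × %ΔP = (-2.29) × (-16%) = +36.6400%
%ΔTR ≈ %ΔP + %ΔQ = (-16%) + (+36.6400%) = +20.6400%

+20.6%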